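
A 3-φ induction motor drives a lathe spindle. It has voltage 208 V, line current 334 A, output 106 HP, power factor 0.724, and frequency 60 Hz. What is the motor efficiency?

90.8 %

P_out = 106 × 746 = 79076 W
P_in = √3·V_L·I_L·cosφ = 1.732 × 208 × 334 × 0.724 = 87116 W
η = P_out / P_in = 79076 / 87116 = 0.908 = 90.8%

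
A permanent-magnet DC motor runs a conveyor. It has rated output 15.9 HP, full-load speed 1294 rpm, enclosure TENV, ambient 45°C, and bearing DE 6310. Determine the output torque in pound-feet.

P_out = 15.9 × 746 = 11861 W
ω = 2π × 1294/60 = 135.5 rad/s
τ = P_out/ω = 11861/135.5 = 87.54 N·m
In lb·ft: 87.54/1.356 = 64.6 lb·ft

64.6 lb·ft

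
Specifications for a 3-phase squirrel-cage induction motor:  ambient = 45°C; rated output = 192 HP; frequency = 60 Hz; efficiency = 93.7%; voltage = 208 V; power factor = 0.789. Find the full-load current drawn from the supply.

538 A

P_out = 192 × 746 = 143232 W
P_in = P_out / η = 143232 / 0.937 = 152862 W
I_L = P_in / (√3·V_L·cosφ) = 152862 / (1.732 × 208 × 0.789) = 538 A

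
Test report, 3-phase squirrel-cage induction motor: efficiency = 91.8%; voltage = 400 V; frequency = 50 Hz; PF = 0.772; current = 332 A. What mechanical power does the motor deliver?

P_in = √3·V·I·cosφ = 1.732 × 400 × 332 × 0.772 = 177567 W
P_out = η·P_in = 0.918 × 177567 = 163007 W

163 kW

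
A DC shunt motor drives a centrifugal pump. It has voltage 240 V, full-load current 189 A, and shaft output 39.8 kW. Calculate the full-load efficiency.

87.7 %

P_out = 39.8 kW = 39800 W
P_in = V·I = 240 × 189 = 45360 W
η = P_out / P_in = 39800 / 45360 = 0.877 = 87.7%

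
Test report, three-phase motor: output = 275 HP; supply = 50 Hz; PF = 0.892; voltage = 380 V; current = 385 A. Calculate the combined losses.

20900 W

P_in = √3·V·I·cosφ = 1.732×380×385×0.892 = 226025 W
P_out = 275×746 = 205150 W
Losses = P_in − P_out = 226025 − 205150 = 20875 W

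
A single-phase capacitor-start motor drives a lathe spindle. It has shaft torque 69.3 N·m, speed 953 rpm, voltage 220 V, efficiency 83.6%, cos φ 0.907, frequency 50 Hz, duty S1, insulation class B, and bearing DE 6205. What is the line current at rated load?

41.5 A

ω = 2π×953/60 = 99.8 rad/s; P_out = τω = 69.3 × 99.8 = 6916 W
P_in = P_out / η = 6916 / 0.836 = 8273 W
I = P_in / (V·cosφ) = 8273 / (220 × 0.907) = 41.5 A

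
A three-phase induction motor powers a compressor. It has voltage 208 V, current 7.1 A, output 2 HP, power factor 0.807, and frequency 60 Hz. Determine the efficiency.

72.3 %

P_out = 2 × 746 = 1492 W
P_in = √3·V_L·I_L·cosφ = 1.732 × 208 × 7.1 × 0.807 = 2064 W
η = P_out / P_in = 1492 / 2064 = 0.723 = 72.3%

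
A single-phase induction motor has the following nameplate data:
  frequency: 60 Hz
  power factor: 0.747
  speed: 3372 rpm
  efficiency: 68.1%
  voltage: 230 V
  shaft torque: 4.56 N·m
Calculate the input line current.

13.8 A

ω = 2π×3372/60 = 353.1 rad/s; P_out = τω = 4.56 × 353.1 = 1610 W
P_in = P_out / η = 1610 / 0.681 = 2364 W
I = P_in / (V·cosφ) = 2364 / (230 × 0.747) = 13.8 A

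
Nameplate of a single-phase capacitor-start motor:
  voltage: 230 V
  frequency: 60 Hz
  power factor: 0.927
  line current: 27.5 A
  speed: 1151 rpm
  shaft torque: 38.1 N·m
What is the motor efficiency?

ω = 2π × 1151/60 = 120.5 rad/s; P_out = τω = 38.1 × 120.5 = 4591 W
P_in = V·I·cosφ = 230 × 27.5 × 0.927 = 5863 W
η = P_out / P_in = 4591 / 5863 = 0.783 = 78.3%

78.3 %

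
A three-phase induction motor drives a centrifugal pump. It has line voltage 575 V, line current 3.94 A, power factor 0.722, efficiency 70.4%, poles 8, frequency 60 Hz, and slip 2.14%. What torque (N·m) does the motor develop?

21.6 N·m

P_in = √3·V·I·cosφ = 1.732 × 575 × 3.94 × 0.722 = 2833 W
P_out = η·P_in = 0.704 × 2833 = 1994 W
n_s = 120×60/8 = 900 rpm; n = 900×(1−0.0214) = 881 rpm
ω = 2π×881/60 = 92.26 rad/s
τ = P_out/ω = 1994/92.26 = 21.6 N·m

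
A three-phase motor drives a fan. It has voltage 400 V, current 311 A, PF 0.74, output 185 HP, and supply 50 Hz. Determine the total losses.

21400 W

P_in = √3·V·I·cosφ = 1.732×400×311×0.74 = 159441 W
P_out = 185×746 = 138010 W
Losses = P_in − P_out = 159441 − 138010 = 21431 W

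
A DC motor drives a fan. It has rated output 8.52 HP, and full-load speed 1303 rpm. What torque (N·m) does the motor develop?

46.6 N·m

P_out = 8.52 × 746 = 6356 W
ω = 2π × 1303/60 = 136.4 rad/s
τ = P_out/ω = 6356/136.4 = 46.6 N·m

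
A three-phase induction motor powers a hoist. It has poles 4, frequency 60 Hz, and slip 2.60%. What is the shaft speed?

n_s = 120f/p = 120×60/4 = 1800 rpm
n = n_s(1 − s) = 1800 × (1 − 0.026) = 1753 rpm

1753 rpm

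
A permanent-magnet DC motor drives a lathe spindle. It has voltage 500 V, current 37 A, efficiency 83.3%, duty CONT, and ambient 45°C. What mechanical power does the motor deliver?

P_in = V·I = 500 × 37 = 18500 W
P_out = η·P_in = 0.833 × 18500 = 15411 W

15.4 kW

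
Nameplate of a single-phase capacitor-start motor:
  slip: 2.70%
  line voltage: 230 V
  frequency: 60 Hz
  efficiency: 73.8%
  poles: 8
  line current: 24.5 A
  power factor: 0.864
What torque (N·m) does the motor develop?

39.2 N·m

P_in = V·I·cosφ = 230 × 24.5 × 0.864 = 4869 W
P_out = η·P_in = 0.738 × 4869 = 3593 W
n_s = 120×60/8 = 900 rpm; n = 900×(1−0.027) = 876 rpm
ω = 2π×876/60 = 91.73 rad/s
τ = P_out/ω = 3593/91.73 = 39.2 N·m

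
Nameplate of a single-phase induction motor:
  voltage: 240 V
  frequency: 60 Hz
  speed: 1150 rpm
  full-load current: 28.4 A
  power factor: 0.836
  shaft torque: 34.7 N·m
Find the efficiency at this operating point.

73.3 %

ω = 2π × 1150/60 = 120.4 rad/s; P_out = τω = 34.7 × 120.4 = 4178 W
P_in = V·I·cosφ = 240 × 28.4 × 0.836 = 5698 W
η = P_out / P_in = 4178 / 5698 = 0.733 = 73.3%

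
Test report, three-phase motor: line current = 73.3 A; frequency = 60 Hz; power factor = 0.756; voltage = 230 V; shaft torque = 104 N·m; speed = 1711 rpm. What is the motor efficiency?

ω = 2π × 1711/60 = 179.2 rad/s; P_out = τω = 104 × 179.2 = 18637 W
P_in = √3·V_L·I_L·cosφ = 1.732 × 230 × 73.3 × 0.756 = 22075 W
η = P_out / P_in = 18637 / 22075 = 0.844 = 84.4%

84.4 %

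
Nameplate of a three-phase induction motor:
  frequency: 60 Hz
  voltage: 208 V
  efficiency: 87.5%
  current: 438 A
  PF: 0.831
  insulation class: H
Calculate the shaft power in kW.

115 kW

P_in = √3·V·I·cosφ = 1.732 × 208 × 438 × 0.831 = 131125 W
P_out = η·P_in = 0.875 × 131125 = 114734 W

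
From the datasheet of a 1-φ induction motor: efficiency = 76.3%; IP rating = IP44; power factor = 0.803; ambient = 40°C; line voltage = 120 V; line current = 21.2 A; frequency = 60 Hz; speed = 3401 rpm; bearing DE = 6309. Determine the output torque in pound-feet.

P_in = V·I·cosφ = 120 × 21.2 × 0.803 = 2043 W
P_out = η·P_in = 0.763 × 2043 = 1559 W
n = 3401 rpm
ω = 2π×3401/60 = 356.2 rad/s
τ = P_out/ω = 1559/356.2 = 4.377 N·m
In lb·ft: 4.377/1.356 = 3.23 lb·ft

3.23 lb·ft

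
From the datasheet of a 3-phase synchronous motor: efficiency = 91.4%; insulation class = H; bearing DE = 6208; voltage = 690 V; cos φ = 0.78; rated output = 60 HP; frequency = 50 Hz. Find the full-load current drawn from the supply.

52.5 A

P_out = 60 × 746 = 44760 W
P_in = P_out / η = 44760 / 0.914 = 48972 W
I_L = P_in / (√3·V_L·cosφ) = 48972 / (1.732 × 690 × 0.78) = 52.5 A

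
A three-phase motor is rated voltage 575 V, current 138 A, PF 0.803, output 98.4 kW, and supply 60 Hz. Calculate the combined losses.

P_in = √3·V·I·cosφ = 1.732×575×138×0.803 = 110360 W
P_out = 98400 W
Losses = P_in − P_out = 110360 − 98400 = 11960 W

12 kW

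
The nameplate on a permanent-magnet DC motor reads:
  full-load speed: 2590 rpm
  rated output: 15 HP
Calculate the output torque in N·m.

41.3 N·m

P_out = 15 × 746 = 11190 W
ω = 2π × 2590/60 = 271.2 rad/s
τ = P_out/ω = 11190/271.2 = 41.3 N·m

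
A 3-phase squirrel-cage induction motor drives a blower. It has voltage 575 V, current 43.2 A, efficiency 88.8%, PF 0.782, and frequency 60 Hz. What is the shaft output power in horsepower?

40 HP

P_in = √3·V·I·cosφ = 1.732 × 575 × 43.2 × 0.782 = 33644 W
P_out = η·P_in = 0.888 × 33644 = 29876 W
= 29876/746 = 40 HP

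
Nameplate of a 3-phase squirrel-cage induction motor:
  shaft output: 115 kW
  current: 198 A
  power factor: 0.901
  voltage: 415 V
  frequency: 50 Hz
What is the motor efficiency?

89.7 %

P_out = 115 kW = 115000 W
P_in = √3·V_L·I_L·cosφ = 1.732 × 415 × 198 × 0.901 = 128229 W
η = P_out / P_in = 115000 / 128229 = 0.897 = 89.7%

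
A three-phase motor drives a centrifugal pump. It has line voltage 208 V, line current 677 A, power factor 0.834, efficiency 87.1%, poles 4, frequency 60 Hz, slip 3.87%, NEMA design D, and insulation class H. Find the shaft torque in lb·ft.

P_in = √3·V·I·cosφ = 1.732 × 208 × 677 × 0.834 = 203407 W
P_out = η·P_in = 0.871 × 203407 = 177167 W
n_s = 120×60/4 = 1800 rpm; n = 1800×(1−0.0387) = 1730 rpm
ω = 2π×1730/60 = 181.2 rad/s
τ = P_out/ω = 177167/181.2 = 977.7 N·m
In lb·ft: 977.7/1.356 = 721 lb·ft

721 lb·ft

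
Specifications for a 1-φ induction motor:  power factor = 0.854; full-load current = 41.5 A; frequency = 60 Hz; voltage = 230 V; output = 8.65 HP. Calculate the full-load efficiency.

79.2 %

P_out = 8.65 × 746 = 6453 W
P_in = V·I·cosφ = 230 × 41.5 × 0.854 = 8151 W
η = P_out / P_in = 6453 / 8151 = 0.792 = 79.2%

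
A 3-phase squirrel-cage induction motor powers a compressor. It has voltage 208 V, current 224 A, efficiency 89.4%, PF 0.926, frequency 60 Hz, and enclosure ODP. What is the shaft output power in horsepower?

89.6 HP

P_in = √3·V·I·cosφ = 1.732 × 208 × 224 × 0.926 = 74726 W
P_out = η·P_in = 0.894 × 74726 = 66805 W
= 66805/746 = 89.6 HP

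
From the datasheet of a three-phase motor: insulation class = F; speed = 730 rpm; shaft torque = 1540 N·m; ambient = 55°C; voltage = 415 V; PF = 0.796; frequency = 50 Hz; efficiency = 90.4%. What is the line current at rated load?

ω = 2π×730/60 = 76.45 rad/s; P_out = τω = 1540 × 76.45 = 117733 W
P_in = P_out / η = 117733 / 0.904 = 130236 W
I_L = P_in / (√3·V_L·cosφ) = 130236 / (1.732 × 415 × 0.796) = 228 A

228 A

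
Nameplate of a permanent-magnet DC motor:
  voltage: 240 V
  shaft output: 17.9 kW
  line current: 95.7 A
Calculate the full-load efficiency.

P_out = 17.9 kW = 17900 W
P_in = V·I = 240 × 95.7 = 22968 W
η = P_out / P_in = 17900 / 22968 = 0.779 = 77.9%

77.9 %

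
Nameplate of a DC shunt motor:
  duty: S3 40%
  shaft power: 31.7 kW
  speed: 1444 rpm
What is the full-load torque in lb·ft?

ω = 2π × 1444/60 = 151.2 rad/s
τ = P/ω = 31700/151.2 = 209.7 N·m
In lb·ft: 209.7/1.356 = 155 lb·ft

155 lb·ft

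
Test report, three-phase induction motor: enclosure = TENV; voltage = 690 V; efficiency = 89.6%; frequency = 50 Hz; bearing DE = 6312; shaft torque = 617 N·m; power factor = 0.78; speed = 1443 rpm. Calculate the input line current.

ω = 2π×1443/60 = 151.1 rad/s; P_out = τω = 617 × 151.1 = 93229 W
P_in = P_out / η = 93229 / 0.896 = 104050 W
I_L = P_in / (√3·V_L·cosφ) = 104050 / (1.732 × 690 × 0.78) = 112 A

112 A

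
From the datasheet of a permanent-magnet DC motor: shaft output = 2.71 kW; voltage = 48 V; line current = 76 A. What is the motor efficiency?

74.3 %

P_out = 2.71 kW = 2710 W
P_in = V·I = 48 × 76 = 3648 W
η = P_out / P_in = 2710 / 3648 = 0.743 = 74.3%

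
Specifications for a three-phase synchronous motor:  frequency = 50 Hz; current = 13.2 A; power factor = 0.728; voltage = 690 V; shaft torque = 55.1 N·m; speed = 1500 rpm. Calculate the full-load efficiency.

75.4 %

ω = 2π × 1500/60 = 157.1 rad/s; P_out = τω = 55.1 × 157.1 = 8656 W
P_in = √3·V_L·I_L·cosφ = 1.732 × 690 × 13.2 × 0.728 = 11484 W
η = P_out / P_in = 8656 / 11484 = 0.754 = 75.4%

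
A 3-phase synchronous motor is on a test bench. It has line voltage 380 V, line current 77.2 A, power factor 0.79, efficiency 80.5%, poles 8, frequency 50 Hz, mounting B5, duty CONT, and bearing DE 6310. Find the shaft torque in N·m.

P_in = √3·V·I·cosφ = 1.732 × 380 × 77.2 × 0.79 = 40140 W
P_out = η·P_in = 0.805 × 40140 = 32313 W
n = n_s = 120×50/8 = 750 rpm (synchronous)
ω = 2π×750/60 = 78.54 rad/s
τ = P_out/ω = 32313/78.54 = 411 N·m

411 N·m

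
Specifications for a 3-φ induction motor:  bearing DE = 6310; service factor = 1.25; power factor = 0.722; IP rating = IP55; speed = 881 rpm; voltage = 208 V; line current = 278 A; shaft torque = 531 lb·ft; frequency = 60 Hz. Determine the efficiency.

91.9 %

τ = 531 lb·ft × 1.356 = 720 N·m
ω = 2π × 881/60 = 92.26 rad/s; P_out = τω = 720 × 92.26 = 66427 W
P_in = √3·V_L·I_L·cosφ = 1.732 × 208 × 278 × 0.722 = 72309 W
η = P_out / P_in = 66427 / 72309 = 0.919 = 91.9%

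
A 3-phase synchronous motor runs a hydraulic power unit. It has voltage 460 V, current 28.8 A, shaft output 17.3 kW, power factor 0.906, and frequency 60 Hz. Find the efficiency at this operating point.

83.2 %

P_out = 17.3 kW = 17300 W
P_in = √3·V_L·I_L·cosφ = 1.732 × 460 × 28.8 × 0.906 = 20789 W
η = P_out / P_in = 17300 / 20789 = 0.832 = 83.2%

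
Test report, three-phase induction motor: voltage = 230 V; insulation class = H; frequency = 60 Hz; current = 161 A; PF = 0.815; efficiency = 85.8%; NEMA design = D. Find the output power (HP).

60.1 HP

P_in = √3·V·I·cosφ = 1.732 × 230 × 161 × 0.815 = 52271 W
P_out = η·P_in = 0.858 × 52271 = 44849 W
= 44849/746 = 60.1 HP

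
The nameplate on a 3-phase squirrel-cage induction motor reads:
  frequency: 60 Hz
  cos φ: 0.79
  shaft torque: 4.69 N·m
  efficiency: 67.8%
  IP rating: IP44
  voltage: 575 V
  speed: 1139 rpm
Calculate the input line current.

ω = 2π×1139/60 = 119.3 rad/s; P_out = τω = 4.69 × 119.3 = 560 W
P_in = P_out / η = 560 / 0.678 = 826 W
I_L = P_in / (√3·V_L·cosφ) = 826 / (1.732 × 575 × 0.79) = 1.05 A

1.05 A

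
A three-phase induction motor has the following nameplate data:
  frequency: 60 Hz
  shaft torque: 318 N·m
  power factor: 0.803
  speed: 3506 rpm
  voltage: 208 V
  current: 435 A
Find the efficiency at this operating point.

ω = 2π × 3506/60 = 367.1 rad/s; P_out = τω = 318 × 367.1 = 116738 W
P_in = √3·V_L·I_L·cosφ = 1.732 × 208 × 435 × 0.803 = 125839 W
η = P_out / P_in = 116738 / 125839 = 0.928 = 92.8%

92.8 %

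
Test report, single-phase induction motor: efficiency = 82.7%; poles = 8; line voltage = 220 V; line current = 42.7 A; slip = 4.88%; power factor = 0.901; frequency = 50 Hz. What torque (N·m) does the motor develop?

93.7 N·m

P_in = V·I·cosφ = 220 × 42.7 × 0.901 = 8464 W
P_out = η·P_in = 0.827 × 8464 = 7000 W
n_s = 120×50/8 = 750 rpm; n = 750×(1−0.0488) = 713 rpm
ω = 2π×713/60 = 74.67 rad/s
τ = P_out/ω = 7000/74.67 = 93.7 N·m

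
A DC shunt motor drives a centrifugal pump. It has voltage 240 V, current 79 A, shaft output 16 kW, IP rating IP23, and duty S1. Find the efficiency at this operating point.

P_out = 16 kW = 16000 W
P_in = V·I = 240 × 79 = 18960 W
η = P_out / P_in = 16000 / 18960 = 0.844 = 84.4%

84.4 %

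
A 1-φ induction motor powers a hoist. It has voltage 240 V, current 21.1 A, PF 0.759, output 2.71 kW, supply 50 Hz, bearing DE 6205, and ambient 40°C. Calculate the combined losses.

1130 W

P_in = V·I·cosφ = 240×21.1×0.759 = 3844 W
P_out = 2710 W
Losses = P_in − P_out = 3844 − 2710 = 1134 W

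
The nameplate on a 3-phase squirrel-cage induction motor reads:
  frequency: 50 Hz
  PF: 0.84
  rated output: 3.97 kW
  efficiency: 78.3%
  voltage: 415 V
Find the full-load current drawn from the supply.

8.4 A

P_out = 3.97 kW = 3970 W
P_in = P_out / η = 3970 / 0.783 = 5070 W
I_L = P_in / (√3·V_L·cosφ) = 5070 / (1.732 × 415 × 0.84) = 8.4 A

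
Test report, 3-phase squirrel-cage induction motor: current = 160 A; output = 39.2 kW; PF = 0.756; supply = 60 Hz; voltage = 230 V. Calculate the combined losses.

8.99 kW

P_in = √3·V·I·cosφ = 1.732×230×160×0.756 = 48186 W
P_out = 39200 W
Losses = P_in − P_out = 48186 − 39200 = 8986 W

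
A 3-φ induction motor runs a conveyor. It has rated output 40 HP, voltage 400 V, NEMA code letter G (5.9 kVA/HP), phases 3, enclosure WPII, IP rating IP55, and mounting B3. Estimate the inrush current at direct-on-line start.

341 A

S_LR = 5.9 × 40 = 236 kVA
I_LR = S_LR/(√3·V_L) = 236000/(1.732×400) = 341 A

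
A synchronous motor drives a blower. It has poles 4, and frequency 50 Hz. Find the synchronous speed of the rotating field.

1500 rpm

n_s = 120f/p = 120×50/4 = 1500 rpm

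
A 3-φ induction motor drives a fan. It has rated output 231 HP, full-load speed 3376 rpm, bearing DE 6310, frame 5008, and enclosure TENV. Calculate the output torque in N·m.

P_out = 231 × 746 = 172326 W
ω = 2π × 3376/60 = 353.5 rad/s
τ = P_out/ω = 172326/353.5 = 487 N·m

487 N·m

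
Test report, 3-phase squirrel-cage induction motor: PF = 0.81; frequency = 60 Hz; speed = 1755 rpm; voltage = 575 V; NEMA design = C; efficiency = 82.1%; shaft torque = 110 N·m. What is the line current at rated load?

30.5 A

ω = 2π×1755/60 = 183.8 rad/s; P_out = τω = 110 × 183.8 = 20218 W
P_in = P_out / η = 20218 / 0.821 = 24626 W
I_L = P_in / (√3·V_L·cosφ) = 24626 / (1.732 × 575 × 0.81) = 30.5 A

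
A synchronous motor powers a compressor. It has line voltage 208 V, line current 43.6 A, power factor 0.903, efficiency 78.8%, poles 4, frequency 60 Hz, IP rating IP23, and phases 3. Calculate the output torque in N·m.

59.3 N·m

P_in = √3·V·I·cosφ = 1.732 × 208 × 43.6 × 0.903 = 14184 W
P_out = η·P_in = 0.788 × 14184 = 11177 W
n = n_s = 120×60/4 = 1800 rpm (synchronous)
ω = 2π×1800/60 = 188.5 rad/s
τ = P_out/ω = 11177/188.5 = 59.3 N·m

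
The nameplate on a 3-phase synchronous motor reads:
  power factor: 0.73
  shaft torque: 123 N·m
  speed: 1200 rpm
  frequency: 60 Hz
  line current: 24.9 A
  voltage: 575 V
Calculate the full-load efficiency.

ω = 2π × 1200/60 = 125.7 rad/s; P_out = τω = 123 × 125.7 = 15461 W
P_in = √3·V_L·I_L·cosφ = 1.732 × 575 × 24.9 × 0.73 = 18102 W
η = P_out / P_in = 15461 / 18102 = 0.854 = 85.4%

85.4 %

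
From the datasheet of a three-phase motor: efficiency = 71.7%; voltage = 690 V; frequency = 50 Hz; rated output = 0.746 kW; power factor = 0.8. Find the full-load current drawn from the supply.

P_out = 0.746 kW = 746 W
P_in = P_out / η = 746 / 0.717 = 1040 W
I_L = P_in / (√3·V_L·cosφ) = 1040 / (1.732 × 690 × 0.8) = 1.09 A

1.09 A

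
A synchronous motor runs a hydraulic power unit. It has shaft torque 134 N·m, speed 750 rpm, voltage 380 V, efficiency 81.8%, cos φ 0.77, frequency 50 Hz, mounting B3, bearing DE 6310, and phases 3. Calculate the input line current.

ω = 2π×750/60 = 78.54 rad/s; P_out = τω = 134 × 78.54 = 10524 W
P_in = P_out / η = 10524 / 0.818 = 12866 W
I_L = P_in / (√3·V_L·cosφ) = 12866 / (1.732 × 380 × 0.77) = 25.4 A

25.4 A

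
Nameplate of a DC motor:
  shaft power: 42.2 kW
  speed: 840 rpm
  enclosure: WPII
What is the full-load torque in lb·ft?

ω = 2π × 840/60 = 87.96 rad/s
τ = P/ω = 42200/87.96 = 479.8 N·m
In lb·ft: 479.8/1.356 = 354 lb·ft

354 lb·ft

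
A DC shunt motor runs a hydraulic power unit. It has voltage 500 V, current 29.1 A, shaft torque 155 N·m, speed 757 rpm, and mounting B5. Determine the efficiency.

84.4 %

ω = 2π × 757/60 = 79.27 rad/s; P_out = τω = 155 × 79.27 = 12287 W
P_in = V·I = 500 × 29.1 = 14550 W
η = P_out / P_in = 12287 / 14550 = 0.844 = 84.4%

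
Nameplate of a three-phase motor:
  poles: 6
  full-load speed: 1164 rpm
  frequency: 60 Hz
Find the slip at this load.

3.0 %

n_s = 120f/p = 120×60/6 = 1200 rpm
s = (n_s − n)/n_s = (1200 − 1164)/1200 = 0.0300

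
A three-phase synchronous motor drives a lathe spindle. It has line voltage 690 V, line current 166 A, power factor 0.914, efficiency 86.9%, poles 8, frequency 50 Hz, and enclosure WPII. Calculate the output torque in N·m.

P_in = √3·V·I·cosφ = 1.732 × 690 × 166 × 0.914 = 181322 W
P_out = η·P_in = 0.869 × 181322 = 157569 W
n = n_s = 120×50/8 = 750 rpm (synchronous)
ω = 2π×750/60 = 78.54 rad/s
τ = P_out/ω = 157569/78.54 = 2010 N·m

2010 N·m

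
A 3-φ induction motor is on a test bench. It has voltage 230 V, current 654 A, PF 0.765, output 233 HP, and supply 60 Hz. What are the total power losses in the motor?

P_in = √3·V·I·cosφ = 1.732×230×654×0.765 = 199303 W
P_out = 233×746 = 173818 W
Losses = P_in − P_out = 199303 − 173818 = 25485 W

25.5 kW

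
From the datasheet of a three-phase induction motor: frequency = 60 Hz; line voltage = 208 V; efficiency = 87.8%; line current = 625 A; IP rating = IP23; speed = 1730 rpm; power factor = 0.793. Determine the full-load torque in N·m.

P_in = √3·V·I·cosφ = 1.732 × 208 × 625 × 0.793 = 178552 W
P_out = η·P_in = 0.878 × 178552 = 156769 W
n = 1730 rpm
ω = 2π×1730/60 = 181.2 rad/s
τ = P_out/ω = 156769/181.2 = 865 N·m

865 N·m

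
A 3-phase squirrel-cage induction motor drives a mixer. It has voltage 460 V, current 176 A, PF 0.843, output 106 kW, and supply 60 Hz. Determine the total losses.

12200 W

P_in = √3·V·I·cosφ = 1.732×460×176×0.843 = 118208 W
P_out = 106000 W
Losses = P_in − P_out = 118208 − 106000 = 12208 W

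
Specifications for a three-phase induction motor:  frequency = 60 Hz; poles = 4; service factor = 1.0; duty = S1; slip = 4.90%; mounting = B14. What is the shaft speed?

n_s = 120f/p = 120×60/4 = 1800 rpm
n = n_s(1 − s) = 1800 × (1 − 0.049) = 1712 rpm

1712 rpm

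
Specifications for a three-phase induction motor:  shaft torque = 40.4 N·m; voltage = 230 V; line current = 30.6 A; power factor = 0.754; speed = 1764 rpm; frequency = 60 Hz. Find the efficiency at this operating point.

81.2 %

ω = 2π × 1764/60 = 184.7 rad/s; P_out = τω = 40.4 × 184.7 = 7462 W
P_in = √3·V_L·I_L·cosφ = 1.732 × 230 × 30.6 × 0.754 = 9191 W
η = P_out / P_in = 7462 / 9191 = 0.812 = 81.2%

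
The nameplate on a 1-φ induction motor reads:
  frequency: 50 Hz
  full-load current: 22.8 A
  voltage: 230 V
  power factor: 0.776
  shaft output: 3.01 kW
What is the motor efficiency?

P_out = 3.01 kW = 3010 W
P_in = V·I·cosφ = 230 × 22.8 × 0.776 = 4069 W
η = P_out / P_in = 3010 / 4069 = 0.740 = 74.0%

74.0 %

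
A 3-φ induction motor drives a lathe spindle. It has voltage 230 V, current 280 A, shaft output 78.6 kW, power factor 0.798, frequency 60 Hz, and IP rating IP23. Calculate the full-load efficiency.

88.3 %

P_out = 78.6 kW = 78600 W
P_in = √3·V_L·I_L·cosφ = 1.732 × 230 × 280 × 0.798 = 89010 W
η = P_out / P_in = 78600 / 89010 = 0.883 = 88.3%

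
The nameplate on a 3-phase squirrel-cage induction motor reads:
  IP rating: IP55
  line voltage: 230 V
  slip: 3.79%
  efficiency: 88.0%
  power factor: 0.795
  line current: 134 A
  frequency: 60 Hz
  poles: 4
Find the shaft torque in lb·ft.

P_in = √3·V·I·cosφ = 1.732 × 230 × 134 × 0.795 = 42437 W
P_out = η·P_in = 0.88 × 42437 = 37345 W
n_s = 120×60/4 = 1800 rpm; n = 1800×(1−0.0379) = 1732 rpm
ω = 2π×1732/60 = 181.4 rad/s
τ = P_out/ω = 37345/181.4 = 205.9 N·m
In lb·ft: 205.9/1.356 = 152 lb·ft

152 lb·ft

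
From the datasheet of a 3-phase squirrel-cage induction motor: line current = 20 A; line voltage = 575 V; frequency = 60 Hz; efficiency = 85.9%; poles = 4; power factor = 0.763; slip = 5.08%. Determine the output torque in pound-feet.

53.8 lb·ft

P_in = √3·V·I·cosφ = 1.732 × 575 × 20 × 0.763 = 15197 W
P_out = η·P_in = 0.859 × 15197 = 13054 W
n_s = 120×60/4 = 1800 rpm; n = 1800×(1−0.0508) = 1709 rpm
ω = 2π×1709/60 = 179 rad/s
τ = P_out/ω = 13054/179 = 72.93 N·m
In lb·ft: 72.93/1.356 = 53.8 lb·ft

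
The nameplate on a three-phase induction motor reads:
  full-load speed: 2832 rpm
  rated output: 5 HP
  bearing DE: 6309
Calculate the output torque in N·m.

12.6 N·m

P_out = 5 × 746 = 3730 W
ω = 2π × 2832/60 = 296.6 rad/s
τ = P_out/ω = 3730/296.6 = 12.6 N·m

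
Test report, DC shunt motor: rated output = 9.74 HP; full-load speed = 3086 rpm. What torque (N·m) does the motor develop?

22.5 N·m

P_out = 9.74 × 746 = 7266 W
ω = 2π × 3086/60 = 323.2 rad/s
τ = P_out/ω = 7266/323.2 = 22.5 N·m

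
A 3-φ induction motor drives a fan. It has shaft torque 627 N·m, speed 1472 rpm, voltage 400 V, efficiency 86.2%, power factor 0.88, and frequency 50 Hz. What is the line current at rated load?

ω = 2π×1472/60 = 154.1 rad/s; P_out = τω = 627 × 154.1 = 96621 W
P_in = P_out / η = 96621 / 0.862 = 112089 W
I_L = P_in / (√3·V_L·cosφ) = 112089 / (1.732 × 400 × 0.88) = 184 A

184 A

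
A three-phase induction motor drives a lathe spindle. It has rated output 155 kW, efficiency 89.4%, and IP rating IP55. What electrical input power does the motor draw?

P_out = 155000 W
P_in = P_out/η = 155000/0.894 = 173378 W = 173 kW

173 kW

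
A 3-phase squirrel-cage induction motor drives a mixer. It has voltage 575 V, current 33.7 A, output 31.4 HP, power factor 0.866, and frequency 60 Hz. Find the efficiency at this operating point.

80.6 %

P_out = 31.4 × 746 = 23424 W
P_in = √3·V_L·I_L·cosφ = 1.732 × 575 × 33.7 × 0.866 = 29065 W
η = P_out / P_in = 23424 / 29065 = 0.806 = 80.6%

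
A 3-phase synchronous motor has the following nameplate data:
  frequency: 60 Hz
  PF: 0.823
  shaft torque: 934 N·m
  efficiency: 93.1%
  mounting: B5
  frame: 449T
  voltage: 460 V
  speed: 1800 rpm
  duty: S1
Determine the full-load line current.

ω = 2π×1800/60 = 188.5 rad/s; P_out = τω = 934 × 188.5 = 176059 W
P_in = P_out / η = 176059 / 0.931 = 189107 W
I_L = P_in / (√3·V_L·cosφ) = 189107 / (1.732 × 460 × 0.823) = 288 A

288 A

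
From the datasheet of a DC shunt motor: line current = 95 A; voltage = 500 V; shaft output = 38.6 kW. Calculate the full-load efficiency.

81.3 %

P_out = 38.6 kW = 38600 W
P_in = V·I = 500 × 95 = 47500 W
η = P_out / P_in = 38600 / 47500 = 0.813 = 81.3%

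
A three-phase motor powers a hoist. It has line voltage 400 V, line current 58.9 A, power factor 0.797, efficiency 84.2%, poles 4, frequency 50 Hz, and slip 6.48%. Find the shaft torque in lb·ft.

137 lb·ft

P_in = √3·V·I·cosφ = 1.732 × 400 × 58.9 × 0.797 = 32522 W
P_out = η·P_in = 0.842 × 32522 = 27384 W
n_s = 120×50/4 = 1500 rpm; n = 1500×(1−0.0648) = 1403 rpm
ω = 2π×1403/60 = 146.9 rad/s
τ = P_out/ω = 27384/146.9 = 186.4 N·m
In lb·ft: 186.4/1.356 = 137 lb·ft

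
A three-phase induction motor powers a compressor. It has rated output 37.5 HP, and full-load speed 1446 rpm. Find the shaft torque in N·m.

P_out = 37.5 × 746 = 27975 W
ω = 2π × 1446/60 = 151.4 rad/s
τ = P_out/ω = 27975/151.4 = 185 N·m

185 N·m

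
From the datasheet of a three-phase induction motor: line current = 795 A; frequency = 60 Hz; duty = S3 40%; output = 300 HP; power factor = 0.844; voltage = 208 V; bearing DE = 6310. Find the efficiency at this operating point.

92.6 %

P_out = 300 × 746 = 223800 W
P_in = √3·V_L·I_L·cosφ = 1.732 × 208 × 795 × 0.844 = 241725 W
η = P_out / P_in = 223800 / 241725 = 0.926 = 92.6%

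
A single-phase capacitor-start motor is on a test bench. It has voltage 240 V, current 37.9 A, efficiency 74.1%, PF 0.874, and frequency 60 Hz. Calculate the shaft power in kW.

5.89 kW

P_in = V·I·cosφ = 240 × 37.9 × 0.874 = 7950 W
P_out = η·P_in = 0.741 × 7950 = 5891 W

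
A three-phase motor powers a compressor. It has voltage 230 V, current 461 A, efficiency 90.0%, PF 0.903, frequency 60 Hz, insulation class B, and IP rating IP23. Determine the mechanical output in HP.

P_in = √3·V·I·cosφ = 1.732 × 230 × 461 × 0.903 = 165830 W
P_out = η·P_in = 0.9 × 165830 = 149247 W
= 149247/746 = 200 HP

200 HP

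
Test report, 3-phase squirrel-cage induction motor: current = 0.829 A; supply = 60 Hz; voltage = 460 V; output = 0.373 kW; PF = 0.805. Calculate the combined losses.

P_in = √3·V·I·cosφ = 1.732×460×0.829×0.805 = 532 W
P_out = 373 W
Losses = P_in − P_out = 532 − 373 = 159 W

159 W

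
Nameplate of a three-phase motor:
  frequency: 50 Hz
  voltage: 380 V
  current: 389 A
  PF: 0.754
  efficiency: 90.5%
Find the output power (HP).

P_in = √3·V·I·cosφ = 1.732 × 380 × 389 × 0.754 = 193042 W
P_out = η·P_in = 0.905 × 193042 = 174703 W
= 174703/746 = 234 HP

234 HP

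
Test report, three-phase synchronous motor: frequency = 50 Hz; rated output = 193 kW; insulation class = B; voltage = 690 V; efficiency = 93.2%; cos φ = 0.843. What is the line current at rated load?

P_out = 193 kW = 193000 W
P_in = P_out / η = 193000 / 0.932 = 207082 W
I_L = P_in / (√3·V_L·cosφ) = 207082 / (1.732 × 690 × 0.843) = 206 A

206 A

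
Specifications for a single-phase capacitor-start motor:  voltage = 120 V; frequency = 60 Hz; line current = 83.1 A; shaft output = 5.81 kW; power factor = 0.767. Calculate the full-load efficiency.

P_out = 5.81 kW = 5810 W
P_in = V·I·cosφ = 120 × 83.1 × 0.767 = 7649 W
η = P_out / P_in = 5810 / 7649 = 0.760 = 76.0%

76.0 %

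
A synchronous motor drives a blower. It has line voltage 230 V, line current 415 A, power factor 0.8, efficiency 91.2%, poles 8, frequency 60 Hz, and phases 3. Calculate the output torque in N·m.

P_in = √3·V·I·cosφ = 1.732 × 230 × 415 × 0.8 = 132256 W
P_out = η·P_in = 0.912 × 132256 = 120617 W
n = n_s = 120×60/8 = 900 rpm (synchronous)
ω = 2π×900/60 = 94.25 rad/s
τ = P_out/ω = 120617/94.25 = 1280 N·m

1280 N·m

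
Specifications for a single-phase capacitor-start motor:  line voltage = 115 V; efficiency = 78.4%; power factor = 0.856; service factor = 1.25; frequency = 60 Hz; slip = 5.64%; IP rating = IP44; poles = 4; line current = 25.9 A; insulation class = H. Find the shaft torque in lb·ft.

P_in = V·I·cosφ = 115 × 25.9 × 0.856 = 2550 W
P_out = η·P_in = 0.784 × 2550 = 1999 W
n_s = 120×60/4 = 1800 rpm; n = 1800×(1−0.0564) = 1698 rpm
ω = 2π×1698/60 = 177.8 rad/s
τ = P_out/ω = 1999/177.8 = 11.24 N·m
In lb·ft: 11.24/1.356 = 8.29 lb·ft

8.29 lb·ft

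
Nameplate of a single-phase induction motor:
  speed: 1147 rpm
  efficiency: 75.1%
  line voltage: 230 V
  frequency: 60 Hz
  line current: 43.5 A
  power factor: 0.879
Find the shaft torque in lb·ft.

40.6 lb·ft

P_in = V·I·cosφ = 230 × 43.5 × 0.879 = 8794 W
P_out = η·P_in = 0.751 × 8794 = 6604 W
n = 1147 rpm
ω = 2π×1147/60 = 120.1 rad/s
τ = P_out/ω = 6604/120.1 = 54.99 N·m
In lb·ft: 54.99/1.356 = 40.6 lb·ft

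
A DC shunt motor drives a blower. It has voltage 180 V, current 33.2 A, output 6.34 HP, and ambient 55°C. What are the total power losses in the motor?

P_in = V·I = 180×33.2 = 5976 W
P_out = 6.34×746 = 4730 W
Losses = P_in − P_out = 5976 − 4730 = 1246 W

1.25 kW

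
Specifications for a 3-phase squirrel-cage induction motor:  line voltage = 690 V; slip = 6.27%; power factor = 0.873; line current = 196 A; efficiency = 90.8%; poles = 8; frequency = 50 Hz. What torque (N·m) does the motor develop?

P_in = √3·V·I·cosφ = 1.732 × 690 × 196 × 0.873 = 204488 W
P_out = η·P_in = 0.908 × 204488 = 185675 W
n_s = 120×50/8 = 750 rpm; n = 750×(1−0.0627) = 703 rpm
ω = 2π×703/60 = 73.62 rad/s
τ = P_out/ω = 185675/73.62 = 2520 N·m

2520 N·m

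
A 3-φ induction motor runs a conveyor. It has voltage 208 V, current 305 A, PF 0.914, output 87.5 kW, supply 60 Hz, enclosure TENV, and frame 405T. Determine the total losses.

12900 W

P_in = √3·V·I·cosφ = 1.732×208×305×0.914 = 100429 W
P_out = 87500 W
Losses = P_in − P_out = 100429 − 87500 = 12929 W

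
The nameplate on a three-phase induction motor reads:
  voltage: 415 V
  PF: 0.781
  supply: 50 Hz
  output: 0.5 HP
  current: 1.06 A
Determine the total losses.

P_in = √3·V·I·cosφ = 1.732×415×1.06×0.781 = 595 W
P_out = 0.5×746 = 373 W
Losses = P_in − P_out = 595 − 373 = 222 W

222 W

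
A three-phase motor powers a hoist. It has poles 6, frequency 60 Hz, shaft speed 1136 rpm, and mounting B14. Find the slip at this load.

n_s = 120f/p = 120×60/6 = 1200 rpm
s = (n_s − n)/n_s = (1200 − 1136)/1200 = 0.0533

5.33 %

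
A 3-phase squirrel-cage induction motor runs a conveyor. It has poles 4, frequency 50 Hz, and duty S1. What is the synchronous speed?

n_s = 120f/p = 120×50/4 = 1500 rpm

1500 rpm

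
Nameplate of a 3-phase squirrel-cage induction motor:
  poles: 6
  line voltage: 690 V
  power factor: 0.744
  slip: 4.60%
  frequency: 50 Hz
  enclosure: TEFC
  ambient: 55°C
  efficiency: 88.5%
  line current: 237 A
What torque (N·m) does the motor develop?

1870 N·m

P_in = √3·V·I·cosφ = 1.732 × 690 × 237 × 0.744 = 210726 W
P_out = η·P_in = 0.885 × 210726 = 186493 W
n_s = 120×50/6 = 1000 rpm; n = 1000×(1−0.046) = 954 rpm
ω = 2π×954/60 = 99.9 rad/s
τ = P_out/ω = 186493/99.9 = 1870 N·m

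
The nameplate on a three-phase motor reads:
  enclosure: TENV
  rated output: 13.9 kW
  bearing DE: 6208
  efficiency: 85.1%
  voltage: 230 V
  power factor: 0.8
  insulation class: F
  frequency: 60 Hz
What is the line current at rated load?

51.3 A

P_out = 13.9 kW = 13900 W
P_in = P_out / η = 13900 / 0.851 = 16334 W
I_L = P_in / (√3·V_L·cosφ) = 16334 / (1.732 × 230 × 0.8) = 51.3 A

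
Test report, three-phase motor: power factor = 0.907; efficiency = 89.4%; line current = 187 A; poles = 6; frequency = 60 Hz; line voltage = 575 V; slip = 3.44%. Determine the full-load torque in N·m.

1240 N·m

P_in = √3·V·I·cosφ = 1.732 × 575 × 187 × 0.907 = 168914 W
P_out = η·P_in = 0.894 × 168914 = 151009 W
n_s = 120×60/6 = 1200 rpm; n = 1200×(1−0.0344) = 1159 rpm
ω = 2π×1159/60 = 121.4 rad/s
τ = P_out/ω = 151009/121.4 = 1240 N·m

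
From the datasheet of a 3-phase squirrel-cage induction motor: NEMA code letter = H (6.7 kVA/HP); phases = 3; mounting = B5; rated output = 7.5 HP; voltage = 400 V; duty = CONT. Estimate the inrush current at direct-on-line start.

S_LR = 6.7 × 7.5 = 50.25 kVA
I_LR = S_LR/(√3·V_L) = 50250/(1.732×400) = 72.5 A

72.5 A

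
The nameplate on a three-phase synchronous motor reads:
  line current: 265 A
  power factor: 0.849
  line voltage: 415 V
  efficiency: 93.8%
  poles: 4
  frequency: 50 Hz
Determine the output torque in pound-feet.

712 lb·ft

P_in = √3·V·I·cosφ = 1.732 × 415 × 265 × 0.849 = 161715 W
P_out = η·P_in = 0.938 × 161715 = 151689 W
n = n_s = 120×50/4 = 1500 rpm (synchronous)
ω = 2π×1500/60 = 157.1 rad/s
τ = P_out/ω = 151689/157.1 = 965.6 N·m
In lb·ft: 965.6/1.356 = 712 lb·ft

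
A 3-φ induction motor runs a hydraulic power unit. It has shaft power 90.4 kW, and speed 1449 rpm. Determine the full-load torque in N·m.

ω = 2π × 1449/60 = 151.7 rad/s
τ = P/ω = 90400/151.7 = 596 N·m

596 N·m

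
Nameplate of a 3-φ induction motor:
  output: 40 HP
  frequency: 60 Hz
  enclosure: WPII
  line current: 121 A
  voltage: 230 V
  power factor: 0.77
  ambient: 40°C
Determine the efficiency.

80.4 %

P_out = 40 × 746 = 29840 W
P_in = √3·V_L·I_L·cosφ = 1.732 × 230 × 121 × 0.77 = 37115 W
η = P_out / P_in = 29840 / 37115 = 0.804 = 80.4%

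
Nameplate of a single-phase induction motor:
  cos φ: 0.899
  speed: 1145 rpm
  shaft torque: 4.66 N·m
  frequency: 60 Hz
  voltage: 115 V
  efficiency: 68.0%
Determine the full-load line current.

ω = 2π×1145/60 = 119.9 rad/s; P_out = τω = 4.66 × 119.9 = 559 W
P_in = P_out / η = 559 / 0.680 = 822 W
I = P_in / (V·cosφ) = 822 / (115 × 0.899) = 7.95 A

7.95 A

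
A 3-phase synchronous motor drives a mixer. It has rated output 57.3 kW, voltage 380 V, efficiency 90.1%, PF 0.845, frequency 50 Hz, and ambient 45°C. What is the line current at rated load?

114 A

P_out = 57.3 kW = 57300 W
P_in = P_out / η = 57300 / 0.901 = 63596 W
I_L = P_in / (√3·V_L·cosφ) = 63596 / (1.732 × 380 × 0.845) = 114 A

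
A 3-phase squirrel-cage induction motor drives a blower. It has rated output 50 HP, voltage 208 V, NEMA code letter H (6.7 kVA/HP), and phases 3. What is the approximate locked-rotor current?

930 A

S_LR = 6.7 × 50 = 335 kVA
I_LR = S_LR/(√3·V_L) = 335000/(1.732×208) = 930 A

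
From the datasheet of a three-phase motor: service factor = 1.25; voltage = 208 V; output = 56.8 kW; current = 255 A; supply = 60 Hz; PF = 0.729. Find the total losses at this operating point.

P_in = √3·V·I·cosφ = 1.732×208×255×0.729 = 66970 W
P_out = 56800 W
Losses = P_in − P_out = 66970 − 56800 = 10170 W

10.2 kW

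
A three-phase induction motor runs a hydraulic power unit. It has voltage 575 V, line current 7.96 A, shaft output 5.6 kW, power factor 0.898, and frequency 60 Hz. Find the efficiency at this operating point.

78.7 %

P_out = 5.6 kW = 5600 W
P_in = √3·V_L·I_L·cosφ = 1.732 × 575 × 7.96 × 0.898 = 7119 W
η = P_out / P_in = 5600 / 7119 = 0.787 = 78.7%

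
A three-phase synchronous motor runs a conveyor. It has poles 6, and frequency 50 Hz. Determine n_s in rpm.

n_s = 120f/p = 120×50/6 = 1000 rpm

1000 rpm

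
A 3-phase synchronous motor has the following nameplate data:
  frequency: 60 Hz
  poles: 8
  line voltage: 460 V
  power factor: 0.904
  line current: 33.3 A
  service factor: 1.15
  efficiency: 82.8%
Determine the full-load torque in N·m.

P_in = √3·V·I·cosφ = 1.732 × 460 × 33.3 × 0.904 = 23984 W
P_out = η·P_in = 0.828 × 23984 = 19859 W
n = n_s = 120×60/8 = 900 rpm (synchronous)
ω = 2π×900/60 = 94.25 rad/s
τ = P_out/ω = 19859/94.25 = 211 N·m

211 N·m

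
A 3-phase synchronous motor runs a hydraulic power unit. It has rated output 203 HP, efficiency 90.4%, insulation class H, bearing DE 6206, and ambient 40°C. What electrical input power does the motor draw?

168 kW

P_out = 203 × 746 = 151438 W
P_in = P_out/η = 151438/0.904 = 167520 W = 168 kW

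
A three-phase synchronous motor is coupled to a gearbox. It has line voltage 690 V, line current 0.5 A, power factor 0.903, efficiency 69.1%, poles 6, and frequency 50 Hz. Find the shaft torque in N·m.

3.56 N·m

P_in = √3·V·I·cosφ = 1.732 × 690 × 0.5 × 0.903 = 540 W
P_out = η·P_in = 0.691 × 540 = 373 W
n = n_s = 120×50/6 = 1000 rpm (synchronous)
ω = 2π×1000/60 = 104.7 rad/s
τ = P_out/ω = 373/104.7 = 3.56 N·m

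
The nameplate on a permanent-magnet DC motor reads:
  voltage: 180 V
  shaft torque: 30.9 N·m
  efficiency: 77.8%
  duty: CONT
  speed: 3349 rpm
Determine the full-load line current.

77.4 A

ω = 2π×3349/60 = 350.7 rad/s; P_out = τω = 30.9 × 350.7 = 10837 W
P_in = P_out / η = 10837 / 0.778 = 13929 W
I = P_in / V = 13929 / 180 = 77.4 A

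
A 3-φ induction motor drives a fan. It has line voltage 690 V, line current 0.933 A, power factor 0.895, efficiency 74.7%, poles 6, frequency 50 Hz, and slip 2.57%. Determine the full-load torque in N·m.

7.31 N·m

P_in = √3·V·I·cosφ = 1.732 × 690 × 0.933 × 0.895 = 998 W
P_out = η·P_in = 0.747 × 998 = 746 W
n_s = 120×50/6 = 1000 rpm; n = 1000×(1−0.0257) = 974 rpm
ω = 2π×974/60 = 102 rad/s
τ = P_out/ω = 746/102 = 7.31 N·m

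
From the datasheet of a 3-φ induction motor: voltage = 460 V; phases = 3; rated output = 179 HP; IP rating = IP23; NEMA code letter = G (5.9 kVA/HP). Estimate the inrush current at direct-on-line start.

1330 A

S_LR = 5.9 × 179 = 1056.1 kVA
I_LR = S_LR/(√3·V_L) = 1056100/(1.732×460) = 1330 A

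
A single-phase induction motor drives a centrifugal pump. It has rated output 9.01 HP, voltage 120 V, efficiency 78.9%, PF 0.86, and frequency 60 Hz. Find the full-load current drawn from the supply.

P_out = 9.01 × 746 = 6721 W
P_in = P_out / η = 6721 / 0.789 = 8518 W
I = P_in / (V·cosφ) = 8518 / (120 × 0.86) = 82.5 A

82.5 A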